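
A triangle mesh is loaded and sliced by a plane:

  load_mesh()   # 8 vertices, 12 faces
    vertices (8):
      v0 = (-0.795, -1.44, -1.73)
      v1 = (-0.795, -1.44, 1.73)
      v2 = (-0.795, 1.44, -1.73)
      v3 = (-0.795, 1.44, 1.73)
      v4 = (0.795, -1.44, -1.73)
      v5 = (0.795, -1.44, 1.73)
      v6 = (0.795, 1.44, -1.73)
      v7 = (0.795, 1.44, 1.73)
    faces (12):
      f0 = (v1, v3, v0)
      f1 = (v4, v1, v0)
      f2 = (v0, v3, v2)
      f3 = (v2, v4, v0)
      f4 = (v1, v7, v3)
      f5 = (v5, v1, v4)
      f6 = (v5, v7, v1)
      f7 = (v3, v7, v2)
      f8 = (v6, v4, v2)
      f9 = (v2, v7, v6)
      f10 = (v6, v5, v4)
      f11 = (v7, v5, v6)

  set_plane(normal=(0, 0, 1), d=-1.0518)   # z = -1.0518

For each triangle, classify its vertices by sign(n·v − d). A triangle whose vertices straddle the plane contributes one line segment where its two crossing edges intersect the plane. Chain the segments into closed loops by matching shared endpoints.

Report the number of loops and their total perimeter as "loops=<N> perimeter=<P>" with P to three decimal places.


loops=1 perimeter=8.940

Straddling triangles (8 of 12):
  (v1,v3,v0) [++-] → (-0.795, -0.875487, -1.0518)–(-0.795, -1.44, -1.0518)  len=0.5645
  (v4,v1,v0) [-+-] → (0.483342, -1.44, -1.0518)–(-0.795, -1.44, -1.0518)  len=1.2783
  (v0,v3,v2) [-+-] → (-0.795, -0.875487, -1.0518)–(-0.795, 1.44, -1.0518)  len=2.3155
  (v5,v1,v4) [++-] → (0.483342, -1.44, -1.0518)–(0.795, -1.44, -1.0518)  len=0.3117
  (v3,v7,v2) [++-] → (-0.483342, 1.44, -1.0518)–(-0.795, 1.44, -1.0518)  len=0.3117
  (v2,v7,v6) [-+-] → (-0.483342, 1.44, -1.0518)–(0.795, 1.44, -1.0518)  len=1.2783
  (v6,v5,v4) [-+-] → (0.795, 0.875487, -1.0518)–(0.795, -1.44, -1.0518)  len=2.3155
  (v7,v5,v6) [++-] → (0.795, 0.875487, -1.0518)–(0.795, 1.44, -1.0518)  len=0.5645

Chained into 1 loop(s):
  loop 1: 8 segments, perimeter = 8.9400
Total perimeter = 8.940


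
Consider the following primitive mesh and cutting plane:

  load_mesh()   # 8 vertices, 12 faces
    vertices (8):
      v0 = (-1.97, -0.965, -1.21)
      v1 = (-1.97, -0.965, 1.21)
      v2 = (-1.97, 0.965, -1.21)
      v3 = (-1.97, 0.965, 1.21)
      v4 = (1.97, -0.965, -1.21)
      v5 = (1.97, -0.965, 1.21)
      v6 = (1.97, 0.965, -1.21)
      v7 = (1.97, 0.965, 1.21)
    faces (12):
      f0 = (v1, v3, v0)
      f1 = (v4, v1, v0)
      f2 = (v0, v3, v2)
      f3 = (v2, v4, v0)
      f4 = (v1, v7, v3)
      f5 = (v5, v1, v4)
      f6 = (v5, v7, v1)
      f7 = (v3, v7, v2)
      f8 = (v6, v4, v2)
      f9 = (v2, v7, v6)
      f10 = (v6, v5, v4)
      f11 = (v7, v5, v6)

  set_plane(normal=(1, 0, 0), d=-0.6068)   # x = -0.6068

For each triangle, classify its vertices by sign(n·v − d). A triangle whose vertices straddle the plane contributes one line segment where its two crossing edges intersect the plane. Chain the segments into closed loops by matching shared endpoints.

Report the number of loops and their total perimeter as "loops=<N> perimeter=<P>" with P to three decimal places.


Straddling triangles (8 of 12):
  (v4,v1,v0) [+--] → (-0.6068, -0.965, 0.372705)–(-0.6068, -0.965, -1.21)  len=1.5827
  (v2,v4,v0) [-+-] → (-0.6068, 0.29724, -1.21)–(-0.6068, -0.965, -1.21)  len=1.2622
  (v1,v7,v3) [-+-] → (-0.6068, -0.29724, 1.21)–(-0.6068, 0.965, 1.21)  len=1.2622
  (v5,v1,v4) [+-+] → (-0.6068, -0.965, 1.21)–(-0.6068, -0.965, 0.372705)  len=0.8373
  (v5,v7,v1) [++-] → (-0.6068, -0.29724, 1.21)–(-0.6068, -0.965, 1.21)  len=0.6678
  (v3,v7,v2) [-+-] → (-0.6068, 0.965, 1.21)–(-0.6068, 0.965, -0.372705)  len=1.5827
  (v6,v4,v2) [++-] → (-0.6068, 0.29724, -1.21)–(-0.6068, 0.965, -1.21)  len=0.6678
  (v2,v7,v6) [-++] → (-0.6068, 0.965, -0.372705)–(-0.6068, 0.965, -1.21)  len=0.8373

Chained into 1 loop(s):
  loop 1: 8 segments, perimeter = 8.7000
Total perimeter = 8.700

loops=1 perimeter=8.700


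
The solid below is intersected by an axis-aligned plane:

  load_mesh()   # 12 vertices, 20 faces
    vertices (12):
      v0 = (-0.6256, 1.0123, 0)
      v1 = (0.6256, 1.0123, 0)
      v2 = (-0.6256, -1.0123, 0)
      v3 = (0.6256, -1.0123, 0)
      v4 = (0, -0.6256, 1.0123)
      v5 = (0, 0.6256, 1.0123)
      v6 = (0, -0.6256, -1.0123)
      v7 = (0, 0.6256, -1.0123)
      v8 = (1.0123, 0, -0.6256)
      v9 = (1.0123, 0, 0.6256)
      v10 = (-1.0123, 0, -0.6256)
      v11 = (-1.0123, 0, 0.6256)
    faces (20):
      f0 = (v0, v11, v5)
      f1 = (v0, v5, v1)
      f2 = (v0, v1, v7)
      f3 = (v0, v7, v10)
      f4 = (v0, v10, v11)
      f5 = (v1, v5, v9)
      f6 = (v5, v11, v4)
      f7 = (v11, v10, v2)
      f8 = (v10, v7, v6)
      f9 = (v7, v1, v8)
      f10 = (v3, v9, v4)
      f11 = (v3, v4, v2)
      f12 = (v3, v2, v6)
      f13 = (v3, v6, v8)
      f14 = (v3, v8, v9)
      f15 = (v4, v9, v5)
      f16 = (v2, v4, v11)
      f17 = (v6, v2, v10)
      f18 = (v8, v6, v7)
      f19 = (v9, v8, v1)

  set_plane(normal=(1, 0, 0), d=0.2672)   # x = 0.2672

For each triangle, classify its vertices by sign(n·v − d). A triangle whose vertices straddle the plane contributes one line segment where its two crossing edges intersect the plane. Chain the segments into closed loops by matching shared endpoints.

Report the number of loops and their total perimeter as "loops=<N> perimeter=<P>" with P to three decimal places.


Straddling triangles (10 of 20):
  (v0,v5,v1) [--+] → (0.2672, 0.790763, 0.579937)–(0.2672, 1.0123, 0)  len=0.6208
  (v0,v1,v7) [-+-] → (0.2672, 1.0123, 0)–(0.2672, 0.790763, -0.579937)  len=0.6208
  (v1,v5,v9) [+-+] → (0.2672, 0.790763, 0.579937)–(0.2672, 0.460471, 0.910229)  len=0.4671
  (v7,v1,v8) [-++] → (0.2672, 0.790763, -0.579937)–(0.2672, 0.460471, -0.910229)  len=0.4671
  (v3,v9,v4) [++-] → (0.2672, -0.460471, 0.910229)–(0.2672, -0.790763, 0.579937)  len=0.4671
  (v3,v4,v2) [+--] → (0.2672, -0.790763, 0.579937)–(0.2672, -1.0123, 0)  len=0.6208
  (v3,v2,v6) [+--] → (0.2672, -1.0123, 0)–(0.2672, -0.790763, -0.579937)  len=0.6208
  (v3,v6,v8) [+-+] → (0.2672, -0.790763, -0.579937)–(0.2672, -0.460471, -0.910229)  len=0.4671
  (v4,v9,v5) [-+-] → (0.2672, -0.460471, 0.910229)–(0.2672, 0.460471, 0.910229)  len=0.9209
  (v8,v6,v7) [+--] → (0.2672, -0.460471, -0.910229)–(0.2672, 0.460471, -0.910229)  len=0.9209

Chained into 1 loop(s):
  loop 1: 10 segments, perimeter = 6.1935
Total perimeter = 6.194

loops=1 perimeter=6.194


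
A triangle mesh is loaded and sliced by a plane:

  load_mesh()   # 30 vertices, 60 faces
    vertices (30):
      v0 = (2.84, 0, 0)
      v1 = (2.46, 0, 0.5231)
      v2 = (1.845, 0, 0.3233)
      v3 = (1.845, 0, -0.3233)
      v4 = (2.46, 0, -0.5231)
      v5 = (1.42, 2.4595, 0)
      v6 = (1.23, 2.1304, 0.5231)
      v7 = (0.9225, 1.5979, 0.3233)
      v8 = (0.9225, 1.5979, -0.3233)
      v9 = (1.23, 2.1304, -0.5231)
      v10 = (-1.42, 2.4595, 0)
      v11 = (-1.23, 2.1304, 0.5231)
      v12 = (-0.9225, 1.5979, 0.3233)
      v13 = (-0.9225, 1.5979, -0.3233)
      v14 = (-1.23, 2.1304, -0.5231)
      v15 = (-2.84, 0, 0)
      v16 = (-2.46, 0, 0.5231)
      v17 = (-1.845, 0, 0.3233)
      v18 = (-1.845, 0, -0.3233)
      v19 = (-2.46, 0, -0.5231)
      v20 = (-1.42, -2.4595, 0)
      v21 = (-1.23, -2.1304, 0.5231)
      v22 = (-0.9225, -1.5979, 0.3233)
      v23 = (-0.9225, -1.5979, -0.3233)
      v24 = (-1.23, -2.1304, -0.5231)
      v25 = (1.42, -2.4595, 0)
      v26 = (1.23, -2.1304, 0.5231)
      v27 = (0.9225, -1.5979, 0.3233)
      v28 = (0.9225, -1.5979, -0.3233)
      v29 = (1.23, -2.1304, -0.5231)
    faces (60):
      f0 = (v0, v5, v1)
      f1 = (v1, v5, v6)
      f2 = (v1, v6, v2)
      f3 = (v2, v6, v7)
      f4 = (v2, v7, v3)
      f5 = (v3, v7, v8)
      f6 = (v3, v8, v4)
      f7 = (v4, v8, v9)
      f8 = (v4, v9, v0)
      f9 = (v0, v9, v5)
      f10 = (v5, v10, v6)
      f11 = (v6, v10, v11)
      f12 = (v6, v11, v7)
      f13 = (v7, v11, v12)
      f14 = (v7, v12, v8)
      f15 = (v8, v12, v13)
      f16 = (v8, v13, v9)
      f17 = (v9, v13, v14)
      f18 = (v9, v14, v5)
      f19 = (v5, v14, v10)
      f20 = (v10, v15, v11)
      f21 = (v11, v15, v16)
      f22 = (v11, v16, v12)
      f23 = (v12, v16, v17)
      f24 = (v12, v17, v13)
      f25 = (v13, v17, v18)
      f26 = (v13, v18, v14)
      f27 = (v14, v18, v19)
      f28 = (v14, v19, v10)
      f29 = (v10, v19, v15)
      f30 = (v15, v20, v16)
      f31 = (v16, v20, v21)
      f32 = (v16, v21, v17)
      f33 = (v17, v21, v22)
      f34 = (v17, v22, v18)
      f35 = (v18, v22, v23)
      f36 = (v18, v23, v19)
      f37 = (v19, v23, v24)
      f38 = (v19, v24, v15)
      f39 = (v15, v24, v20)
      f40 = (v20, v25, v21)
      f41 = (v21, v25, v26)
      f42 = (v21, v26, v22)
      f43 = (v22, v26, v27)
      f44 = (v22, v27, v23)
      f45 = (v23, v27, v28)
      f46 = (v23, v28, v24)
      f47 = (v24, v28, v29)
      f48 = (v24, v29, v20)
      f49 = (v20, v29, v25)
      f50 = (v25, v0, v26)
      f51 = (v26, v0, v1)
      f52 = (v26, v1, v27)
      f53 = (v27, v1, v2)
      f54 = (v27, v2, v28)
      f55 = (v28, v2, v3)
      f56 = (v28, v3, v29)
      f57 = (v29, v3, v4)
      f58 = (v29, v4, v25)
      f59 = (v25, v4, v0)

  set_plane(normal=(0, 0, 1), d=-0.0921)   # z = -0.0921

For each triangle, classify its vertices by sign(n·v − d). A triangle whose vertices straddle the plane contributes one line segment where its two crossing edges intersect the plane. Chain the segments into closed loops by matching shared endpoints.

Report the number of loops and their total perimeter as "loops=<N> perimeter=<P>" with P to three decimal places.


Straddling triangles (24 of 60):
  (v2,v7,v3) [++-] → (1.51515, 0.571349, -0.0921)–(1.845, 0, -0.0921)  len=0.6597
  (v3,v7,v8) [-+-] → (1.51515, 0.571349, -0.0921)–(0.9225, 1.5979, -0.0921)  len=1.1853
  (v4,v9,v0) [--+] → (2.55653, 0.37509, -0.0921)–(2.7731, 0, -0.0921)  len=0.4331
  (v0,v9,v5) [+-+] → (2.55653, 0.37509, -0.0921)–(1.38655, 2.40156, -0.0921)  len=2.3400
  (v7,v12,v8) [++-] → (0.262797, 1.5979, -0.0921)–(0.9225, 1.5979, -0.0921)  len=0.6597
  (v8,v12,v13) [-+-] → (0.262797, 1.5979, -0.0921)–(-0.9225, 1.5979, -0.0921)  len=1.1853
  (v9,v14,v5) [--+] → (0.953426, 2.40156, -0.0921)–(1.38655, 2.40156, -0.0921)  len=0.4331
  (v5,v14,v10) [+-+] → (0.953426, 2.40156, -0.0921)–(-1.38655, 2.40156, -0.0921)  len=2.3400
  (v12,v17,v13) [++-] → (-1.25235, 1.02655, -0.0921)–(-0.9225, 1.5979, -0.0921)  len=0.6597
  (v13,v17,v18) [-+-] → (-1.25235, 1.02655, -0.0921)–(-1.845, 0, -0.0921)  len=1.1853
  (v14,v19,v10) [--+] → (-1.60311, 2.02647, -0.0921)–(-1.38655, 2.40156, -0.0921)  len=0.4331
  (v10,v19,v15) [+-+] → (-1.60311, 2.02647, -0.0921)–(-2.7731, 0, -0.0921)  len=2.3400
  (v17,v22,v18) [++-] → (-1.51515, -0.571349, -0.0921)–(-1.845, 0, -0.0921)  len=0.6597
  (v18,v22,v23) [-+-] → (-1.51515, -0.571349, -0.0921)–(-0.9225, -1.5979, -0.0921)  len=1.1853
  (v19,v24,v15) [--+] → (-2.55653, -0.37509, -0.0921)–(-2.7731, 0, -0.0921)  len=0.4331
  (v15,v24,v20) [+-+] → (-2.55653, -0.37509, -0.0921)–(-1.38655, -2.40156, -0.0921)  len=2.3400
  (v22,v27,v23) [++-] → (-0.262797, -1.5979, -0.0921)–(-0.9225, -1.5979, -0.0921)  len=0.6597
  (v23,v27,v28) [-+-] → (-0.262797, -1.5979, -0.0921)–(0.9225, -1.5979, -0.0921)  len=1.1853
  (v24,v29,v20) [--+] → (-0.953426, -2.40156, -0.0921)–(-1.38655, -2.40156, -0.0921)  len=0.4331
  (v20,v29,v25) [+-+] → (-0.953426, -2.40156, -0.0921)–(1.38655, -2.40156, -0.0921)  len=2.3400
  (v27,v2,v28) [++-] → (1.25235, -1.02655, -0.0921)–(0.9225, -1.5979, -0.0921)  len=0.6597
  (v28,v2,v3) [-+-] → (1.25235, -1.02655, -0.0921)–(1.845, 0, -0.0921)  len=1.1853
  (v29,v4,v25) [--+] → (1.60311, -2.02647, -0.0921)–(1.38655, -2.40156, -0.0921)  len=0.4331
  (v25,v4,v0) [+-+] → (1.60311, -2.02647, -0.0921)–(2.7731, 0, -0.0921)  len=2.3400

Chained into 2 loop(s):
  loop 1: 12 segments, perimeter = 11.0703
  loop 2: 12 segments, perimeter = 16.6385
Total perimeter = 27.709

loops=2 perimeter=27.709


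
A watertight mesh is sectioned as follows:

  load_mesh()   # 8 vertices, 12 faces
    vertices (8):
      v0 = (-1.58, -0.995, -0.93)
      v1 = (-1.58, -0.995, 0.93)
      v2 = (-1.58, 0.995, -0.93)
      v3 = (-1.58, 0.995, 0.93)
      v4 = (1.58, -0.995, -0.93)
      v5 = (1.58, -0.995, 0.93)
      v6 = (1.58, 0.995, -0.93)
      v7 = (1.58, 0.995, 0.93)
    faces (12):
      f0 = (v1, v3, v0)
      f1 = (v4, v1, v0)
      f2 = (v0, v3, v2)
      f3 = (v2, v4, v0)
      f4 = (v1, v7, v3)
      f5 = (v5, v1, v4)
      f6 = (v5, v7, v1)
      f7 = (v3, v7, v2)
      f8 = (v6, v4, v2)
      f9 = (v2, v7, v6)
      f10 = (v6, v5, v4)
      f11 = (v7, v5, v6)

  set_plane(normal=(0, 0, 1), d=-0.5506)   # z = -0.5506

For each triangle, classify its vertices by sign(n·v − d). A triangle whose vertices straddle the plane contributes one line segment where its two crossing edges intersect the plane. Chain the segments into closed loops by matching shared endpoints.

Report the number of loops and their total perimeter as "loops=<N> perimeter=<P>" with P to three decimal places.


Straddling triangles (8 of 12):
  (v1,v3,v0) [++-] → (-1.58, -0.589083, -0.5506)–(-1.58, -0.995, -0.5506)  len=0.4059
  (v4,v1,v0) [-+-] → (0.935428, -0.995, -0.5506)–(-1.58, -0.995, -0.5506)  len=2.5154
  (v0,v3,v2) [-+-] → (-1.58, -0.589083, -0.5506)–(-1.58, 0.995, -0.5506)  len=1.5841
  (v5,v1,v4) [++-] → (0.935428, -0.995, -0.5506)–(1.58, -0.995, -0.5506)  len=0.6446
  (v3,v7,v2) [++-] → (-0.935428, 0.995, -0.5506)–(-1.58, 0.995, -0.5506)  len=0.6446
  (v2,v7,v6) [-+-] → (-0.935428, 0.995, -0.5506)–(1.58, 0.995, -0.5506)  len=2.5154
  (v6,v5,v4) [-+-] → (1.58, 0.589083, -0.5506)–(1.58, -0.995, -0.5506)  len=1.5841
  (v7,v5,v6) [++-] → (1.58, 0.589083, -0.5506)–(1.58, 0.995, -0.5506)  len=0.4059

Chained into 1 loop(s):
  loop 1: 8 segments, perimeter = 10.3000
Total perimeter = 10.300

loops=1 perimeter=10.300


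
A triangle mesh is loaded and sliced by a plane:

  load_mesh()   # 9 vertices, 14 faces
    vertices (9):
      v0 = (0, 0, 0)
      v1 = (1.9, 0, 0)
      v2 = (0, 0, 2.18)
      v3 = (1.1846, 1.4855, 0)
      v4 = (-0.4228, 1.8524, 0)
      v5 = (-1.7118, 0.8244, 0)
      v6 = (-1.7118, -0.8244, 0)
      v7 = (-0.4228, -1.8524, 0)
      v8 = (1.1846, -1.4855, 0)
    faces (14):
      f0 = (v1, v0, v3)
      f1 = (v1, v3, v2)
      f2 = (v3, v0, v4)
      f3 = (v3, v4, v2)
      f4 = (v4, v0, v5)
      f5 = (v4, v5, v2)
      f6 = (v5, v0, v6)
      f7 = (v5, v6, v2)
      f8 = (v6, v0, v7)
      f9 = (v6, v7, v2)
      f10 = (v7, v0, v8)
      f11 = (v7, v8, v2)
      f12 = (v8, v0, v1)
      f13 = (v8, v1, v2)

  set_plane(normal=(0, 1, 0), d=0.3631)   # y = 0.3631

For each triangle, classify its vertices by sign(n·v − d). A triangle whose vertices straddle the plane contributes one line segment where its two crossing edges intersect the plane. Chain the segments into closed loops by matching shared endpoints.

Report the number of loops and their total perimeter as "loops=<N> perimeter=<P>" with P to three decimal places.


Straddling triangles (8 of 14):
  (v1,v0,v3) [--+] → (0.289551, 0.3631, 0)–(1.72514, 0.3631, 0)  len=1.4356
  (v1,v3,v2) [-+-] → (1.72514, 0.3631, 0)–(0.289551, 0.3631, 1.64714)  len=2.1849
  (v3,v0,v4) [+-+] → (0.289551, 0.3631, 0)–(-0.0828756, 0.3631, 0)  len=0.3724
  (v3,v4,v2) [++-] → (-0.0828756, 0.3631, 1.75269)–(0.289551, 0.3631, 1.64714)  len=0.3871
  (v4,v0,v5) [+-+] → (-0.0828756, 0.3631, 0)–(-0.753948, 0.3631, 0)  len=0.6711
  (v4,v5,v2) [++-] → (-0.753948, 0.3631, 1.21984)–(-0.0828756, 0.3631, 1.75269)  len=0.8569
  (v5,v0,v6) [+--] → (-0.753948, 0.3631, 0)–(-1.7118, 0.3631, 0)  len=0.9579
  (v5,v6,v2) [+--] → (-1.7118, 0.3631, 0)–(-0.753948, 0.3631, 1.21984)  len=1.5510

Chained into 1 loop(s):
  loop 1: 8 segments, perimeter = 8.4168
Total perimeter = 8.417

loops=1 perimeter=8.417


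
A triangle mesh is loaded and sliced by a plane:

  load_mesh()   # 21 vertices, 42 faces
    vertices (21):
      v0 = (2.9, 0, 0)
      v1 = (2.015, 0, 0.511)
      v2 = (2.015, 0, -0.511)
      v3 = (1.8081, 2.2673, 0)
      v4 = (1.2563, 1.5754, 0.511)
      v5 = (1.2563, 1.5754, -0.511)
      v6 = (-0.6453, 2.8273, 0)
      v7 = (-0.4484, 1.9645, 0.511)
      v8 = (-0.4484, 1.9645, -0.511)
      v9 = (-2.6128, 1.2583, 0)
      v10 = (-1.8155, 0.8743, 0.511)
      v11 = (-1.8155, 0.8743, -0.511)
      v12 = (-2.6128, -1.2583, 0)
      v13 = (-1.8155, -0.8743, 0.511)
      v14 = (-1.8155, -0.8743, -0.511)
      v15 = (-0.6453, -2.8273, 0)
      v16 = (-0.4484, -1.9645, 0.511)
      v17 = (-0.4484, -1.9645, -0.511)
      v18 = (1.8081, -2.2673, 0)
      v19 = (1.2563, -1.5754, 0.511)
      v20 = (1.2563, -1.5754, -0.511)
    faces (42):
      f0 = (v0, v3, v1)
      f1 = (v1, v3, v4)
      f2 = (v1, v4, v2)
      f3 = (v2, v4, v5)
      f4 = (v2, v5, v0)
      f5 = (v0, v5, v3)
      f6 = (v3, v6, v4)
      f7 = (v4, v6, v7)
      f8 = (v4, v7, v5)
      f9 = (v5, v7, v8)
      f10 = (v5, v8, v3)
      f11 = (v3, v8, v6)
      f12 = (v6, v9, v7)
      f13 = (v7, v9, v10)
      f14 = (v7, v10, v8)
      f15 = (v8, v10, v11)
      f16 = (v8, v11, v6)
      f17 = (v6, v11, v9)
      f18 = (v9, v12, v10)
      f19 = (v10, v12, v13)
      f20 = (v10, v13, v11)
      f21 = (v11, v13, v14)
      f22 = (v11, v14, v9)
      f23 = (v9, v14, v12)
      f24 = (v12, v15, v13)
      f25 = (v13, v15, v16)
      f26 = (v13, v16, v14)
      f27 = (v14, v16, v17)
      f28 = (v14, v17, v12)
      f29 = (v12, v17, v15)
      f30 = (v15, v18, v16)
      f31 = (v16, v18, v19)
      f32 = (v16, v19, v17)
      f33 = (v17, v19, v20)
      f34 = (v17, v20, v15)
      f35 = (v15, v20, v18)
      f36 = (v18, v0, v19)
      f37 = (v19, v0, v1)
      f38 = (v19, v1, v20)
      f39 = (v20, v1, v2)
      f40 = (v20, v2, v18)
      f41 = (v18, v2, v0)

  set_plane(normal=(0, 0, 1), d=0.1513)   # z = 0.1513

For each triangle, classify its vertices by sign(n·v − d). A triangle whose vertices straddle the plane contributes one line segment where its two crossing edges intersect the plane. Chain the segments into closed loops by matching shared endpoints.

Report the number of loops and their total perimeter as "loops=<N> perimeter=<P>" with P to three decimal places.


Straddling triangles (28 of 42):
  (v0,v3,v1) [--+] → (1.86936, 1.59598, 0.1513)–(2.63796, 0, 0.1513)  len=1.7714
  (v1,v3,v4) [+-+] → (1.86936, 1.59598, 0.1513)–(1.64472, 2.06244, 0.1513)  len=0.5177
  (v1,v4,v2) [++-] → (1.52333, 1.02093, 0.1513)–(2.015, 0, 0.1513)  len=1.1332
  (v2,v4,v5) [-+-] → (1.52333, 1.02093, 0.1513)–(1.2563, 1.5754, 0.1513)  len=0.6154
  (v3,v6,v4) [--+] → (-0.0822627, 2.45663, 0.1513)–(1.64472, 2.06244, 0.1513)  len=1.7714
  (v4,v6,v7) [+-+] → (-0.0822627, 2.45663, 0.1513)–(-0.587001, 2.57184, 0.1513)  len=0.5177
  (v4,v7,v5) [++-] → (0.151581, 1.82755, 0.1513)–(1.2563, 1.5754, 0.1513)  len=1.1331
  (v5,v7,v8) [-+-] → (0.151581, 1.82755, 0.1513)–(-0.4484, 1.9645, 0.1513)  len=0.6154
  (v6,v9,v7) [--+] → (-1.97195, 1.4674, 0.1513)–(-0.587001, 2.57184, 0.1513)  len=1.7714
  (v7,v9,v10) [+-+] → (-1.97195, 1.4674, 0.1513)–(-2.37673, 1.1446, 0.1513)  len=0.5177
  (v7,v10,v8) [++-] → (-1.33434, 1.258, 0.1513)–(-0.4484, 1.9645, 0.1513)  len=1.1331
  (v8,v10,v11) [-+-] → (-1.33434, 1.258, 0.1513)–(-1.8155, 0.8743, 0.1513)  len=0.6154
  (v9,v12,v10) [--+] → (-2.37673, -0.626867, 0.1513)–(-2.37673, 1.1446, 0.1513)  len=1.7715
  (v10,v12,v13) [+-+] → (-2.37673, -0.626867, 0.1513)–(-2.37673, -1.1446, 0.1513)  len=0.5177
  (v10,v13,v11) [++-] → (-1.8155, -0.258868, 0.1513)–(-1.8155, 0.8743, 0.1513)  len=1.1332
  (v11,v13,v14) [-+-] → (-1.8155, -0.258868, 0.1513)–(-1.8155, -0.8743, 0.1513)  len=0.6154
  (v12,v15,v13) [--+] → (-0.99178, -2.24904, 0.1513)–(-2.37673, -1.1446, 0.1513)  len=1.7714
  (v13,v15,v16) [+-+] → (-0.99178, -2.24904, 0.1513)–(-0.587001, -2.57184, 0.1513)  len=0.5177
  (v13,v16,v14) [++-] → (-0.92956, -1.5808, 0.1513)–(-1.8155, -0.8743, 0.1513)  len=1.1331
  (v14,v16,v17) [-+-] → (-0.92956, -1.5808, 0.1513)–(-0.4484, -1.9645, 0.1513)  len=0.6154
  (v15,v18,v16) [--+] → (1.13998, -2.17765, 0.1513)–(-0.587001, -2.57184, 0.1513)  len=1.7714
  (v16,v18,v19) [+-+] → (1.13998, -2.17765, 0.1513)–(1.64472, -2.06244, 0.1513)  len=0.5177
  (v16,v19,v17) [++-] → (0.656319, -1.71235, 0.1513)–(-0.4484, -1.9645, 0.1513)  len=1.1331
  (v17,v19,v20) [-+-] → (0.656319, -1.71235, 0.1513)–(1.2563, -1.5754, 0.1513)  len=0.6154
  (v18,v0,v19) [--+] → (2.41332, -0.466454, 0.1513)–(1.64472, -2.06244, 0.1513)  len=1.7714
  (v19,v0,v1) [+-+] → (2.41332, -0.466454, 0.1513)–(2.63796, 0, 0.1513)  len=0.5177
  (v19,v1,v20) [++-] → (1.74797, -0.554473, 0.1513)–(1.2563, -1.5754, 0.1513)  len=1.1332
  (v20,v1,v2) [-+-] → (1.74797, -0.554473, 0.1513)–(2.015, 0, 0.1513)  len=0.6154

Chained into 2 loop(s):
  loop 1: 14 segments, perimeter = 16.0240
  loop 2: 14 segments, perimeter = 12.2400
Total perimeter = 28.264

loops=2 perimeter=28.264


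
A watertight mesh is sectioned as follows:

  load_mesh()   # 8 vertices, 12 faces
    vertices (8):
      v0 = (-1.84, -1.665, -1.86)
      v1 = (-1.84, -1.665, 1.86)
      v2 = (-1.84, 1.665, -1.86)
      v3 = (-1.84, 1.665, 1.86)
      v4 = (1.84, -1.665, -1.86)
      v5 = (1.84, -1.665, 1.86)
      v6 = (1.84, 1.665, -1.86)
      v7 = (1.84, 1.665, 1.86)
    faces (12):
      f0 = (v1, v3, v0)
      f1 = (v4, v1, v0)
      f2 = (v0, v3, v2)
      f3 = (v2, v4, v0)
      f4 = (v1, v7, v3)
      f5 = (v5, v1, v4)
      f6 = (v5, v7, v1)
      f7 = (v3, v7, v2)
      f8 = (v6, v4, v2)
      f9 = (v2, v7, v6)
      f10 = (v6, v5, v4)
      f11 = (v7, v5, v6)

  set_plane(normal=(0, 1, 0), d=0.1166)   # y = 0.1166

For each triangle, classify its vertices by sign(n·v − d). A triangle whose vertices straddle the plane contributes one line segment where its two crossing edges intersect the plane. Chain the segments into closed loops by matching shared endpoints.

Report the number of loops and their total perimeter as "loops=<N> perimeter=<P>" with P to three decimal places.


loops=1 perimeter=14.800

Straddling triangles (8 of 12):
  (v1,v3,v0) [-+-] → (-1.84, 0.1166, 1.86)–(-1.84, 0.1166, 0.130256)  len=1.7297
  (v0,v3,v2) [-++] → (-1.84, 0.1166, 0.130256)–(-1.84, 0.1166, -1.86)  len=1.9903
  (v2,v4,v0) [+--] → (-0.128855, 0.1166, -1.86)–(-1.84, 0.1166, -1.86)  len=1.7111
  (v1,v7,v3) [-++] → (0.128855, 0.1166, 1.86)–(-1.84, 0.1166, 1.86)  len=1.9689
  (v5,v7,v1) [-+-] → (1.84, 0.1166, 1.86)–(0.128855, 0.1166, 1.86)  len=1.7111
  (v6,v4,v2) [+-+] → (1.84, 0.1166, -1.86)–(-0.128855, 0.1166, -1.86)  len=1.9689
  (v6,v5,v4) [+--] → (1.84, 0.1166, -0.130256)–(1.84, 0.1166, -1.86)  len=1.7297
  (v7,v5,v6) [+-+] → (1.84, 0.1166, 1.86)–(1.84, 0.1166, -0.130256)  len=1.9903

Chained into 1 loop(s):
  loop 1: 8 segments, perimeter = 14.8000
Total perimeter = 14.800


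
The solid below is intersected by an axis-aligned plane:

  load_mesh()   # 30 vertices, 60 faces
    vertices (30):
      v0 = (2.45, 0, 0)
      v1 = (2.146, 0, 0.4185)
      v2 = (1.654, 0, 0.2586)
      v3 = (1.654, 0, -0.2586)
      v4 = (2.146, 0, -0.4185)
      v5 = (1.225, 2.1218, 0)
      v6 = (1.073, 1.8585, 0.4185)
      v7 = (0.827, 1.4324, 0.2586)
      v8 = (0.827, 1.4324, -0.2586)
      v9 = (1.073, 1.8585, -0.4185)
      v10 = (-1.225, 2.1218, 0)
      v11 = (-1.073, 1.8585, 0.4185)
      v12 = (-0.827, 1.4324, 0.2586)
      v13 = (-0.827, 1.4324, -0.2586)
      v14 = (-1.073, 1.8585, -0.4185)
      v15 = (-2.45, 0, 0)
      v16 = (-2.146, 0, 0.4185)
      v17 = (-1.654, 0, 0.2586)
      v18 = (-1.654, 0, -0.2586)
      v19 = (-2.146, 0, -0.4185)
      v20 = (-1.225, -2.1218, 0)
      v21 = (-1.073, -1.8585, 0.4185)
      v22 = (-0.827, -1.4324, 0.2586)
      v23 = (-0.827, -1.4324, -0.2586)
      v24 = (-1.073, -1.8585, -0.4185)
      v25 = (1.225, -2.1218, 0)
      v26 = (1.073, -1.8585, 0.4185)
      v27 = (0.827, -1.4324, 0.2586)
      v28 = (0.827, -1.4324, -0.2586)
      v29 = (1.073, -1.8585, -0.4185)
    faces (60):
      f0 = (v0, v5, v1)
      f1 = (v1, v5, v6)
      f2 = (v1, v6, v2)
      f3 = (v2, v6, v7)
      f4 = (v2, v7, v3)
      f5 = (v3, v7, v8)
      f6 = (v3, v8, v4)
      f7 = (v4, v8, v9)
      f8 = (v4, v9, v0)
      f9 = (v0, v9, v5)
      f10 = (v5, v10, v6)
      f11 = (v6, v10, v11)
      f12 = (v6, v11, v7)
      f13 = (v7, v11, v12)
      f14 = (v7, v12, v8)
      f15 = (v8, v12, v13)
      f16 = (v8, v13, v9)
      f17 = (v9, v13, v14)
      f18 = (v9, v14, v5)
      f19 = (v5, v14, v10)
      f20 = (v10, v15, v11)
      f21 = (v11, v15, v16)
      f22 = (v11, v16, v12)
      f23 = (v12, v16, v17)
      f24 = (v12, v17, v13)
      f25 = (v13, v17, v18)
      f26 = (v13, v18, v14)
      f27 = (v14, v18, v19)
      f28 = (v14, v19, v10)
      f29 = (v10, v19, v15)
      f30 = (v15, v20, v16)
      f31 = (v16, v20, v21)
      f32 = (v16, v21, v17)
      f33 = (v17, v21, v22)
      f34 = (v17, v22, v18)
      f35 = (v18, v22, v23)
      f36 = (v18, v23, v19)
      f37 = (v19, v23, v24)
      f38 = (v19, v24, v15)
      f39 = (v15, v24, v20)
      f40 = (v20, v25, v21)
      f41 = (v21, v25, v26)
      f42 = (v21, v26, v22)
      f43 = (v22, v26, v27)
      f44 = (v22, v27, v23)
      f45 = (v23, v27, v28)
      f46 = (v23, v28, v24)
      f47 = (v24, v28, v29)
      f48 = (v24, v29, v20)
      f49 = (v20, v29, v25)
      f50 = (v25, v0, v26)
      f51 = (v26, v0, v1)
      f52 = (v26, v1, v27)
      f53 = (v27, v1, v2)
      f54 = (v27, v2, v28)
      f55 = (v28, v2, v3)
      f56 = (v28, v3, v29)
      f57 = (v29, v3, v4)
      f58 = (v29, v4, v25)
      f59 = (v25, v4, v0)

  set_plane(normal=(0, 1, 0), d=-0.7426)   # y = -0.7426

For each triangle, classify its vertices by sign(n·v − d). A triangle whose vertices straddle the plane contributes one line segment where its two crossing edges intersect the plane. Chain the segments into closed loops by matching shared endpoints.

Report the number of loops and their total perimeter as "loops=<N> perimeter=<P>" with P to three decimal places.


loops=2 perimeter=5.173

Straddling triangles (20 of 60):
  (v15,v20,v16) [+-+] → (-2.02127, -0.7426, 0)–(-1.82366, -0.7426, 0.272031)  len=0.3362
  (v16,v20,v21) [+--] → (-1.82366, -0.7426, 0.272031)–(-1.71726, -0.7426, 0.4185)  len=0.1810
  (v16,v21,v17) [+-+] → (-1.71726, -0.7426, 0.4185)–(-1.42185, -0.7426, 0.322491)  len=0.3106
  (v17,v21,v22) [+--] → (-1.42185, -0.7426, 0.322491)–(-1.22526, -0.7426, 0.2586)  len=0.2067
  (v17,v22,v18) [+-+] → (-1.22526, -0.7426, 0.2586)–(-1.22526, -0.7426, 0.00953231)  len=0.2491
  (v18,v22,v23) [+--] → (-1.22526, -0.7426, 0.00953231)–(-1.22526, -0.7426, -0.2586)  len=0.2681
  (v18,v23,v19) [+-+] → (-1.22526, -0.7426, -0.2586)–(-1.46219, -0.7426, -0.335603)  len=0.2491
  (v19,v23,v24) [+--] → (-1.46219, -0.7426, -0.335603)–(-1.71726, -0.7426, -0.4185)  len=0.2682
  (v19,v24,v15) [+-+] → (-1.71726, -0.7426, -0.4185)–(-1.89979, -0.7426, -0.16722)  len=0.3106
  (v15,v24,v20) [+--] → (-1.89979, -0.7426, -0.16722)–(-2.02127, -0.7426, 0)  len=0.2067
  (v25,v0,v26) [-+-] → (2.02127, -0.7426, 0)–(1.89979, -0.7426, 0.16722)  len=0.2067
  (v26,v0,v1) [-++] → (1.89979, -0.7426, 0.16722)–(1.71726, -0.7426, 0.4185)  len=0.3106
  (v26,v1,v27) [-+-] → (1.71726, -0.7426, 0.4185)–(1.46219, -0.7426, 0.335603)  len=0.2682
  (v27,v1,v2) [-++] → (1.46219, -0.7426, 0.335603)–(1.22526, -0.7426, 0.2586)  len=0.2491
  (v27,v2,v28) [-+-] → (1.22526, -0.7426, 0.2586)–(1.22526, -0.7426, -0.00953231)  len=0.2681
  (v28,v2,v3) [-++] → (1.22526, -0.7426, -0.00953231)–(1.22526, -0.7426, -0.2586)  len=0.2491
  (v28,v3,v29) [-+-] → (1.22526, -0.7426, -0.2586)–(1.42185, -0.7426, -0.322491)  len=0.2067
  (v29,v3,v4) [-++] → (1.42185, -0.7426, -0.322491)–(1.71726, -0.7426, -0.4185)  len=0.3106
  (v29,v4,v25) [-+-] → (1.71726, -0.7426, -0.4185)–(1.82366, -0.7426, -0.272031)  len=0.1810
  (v25,v4,v0) [-++] → (1.82366, -0.7426, -0.272031)–(2.02127, -0.7426, 0)  len=0.3362

Chained into 2 loop(s):
  loop 1: 10 segments, perimeter = 2.5864
  loop 2: 10 segments, perimeter = 2.5864
Total perimeter = 5.173


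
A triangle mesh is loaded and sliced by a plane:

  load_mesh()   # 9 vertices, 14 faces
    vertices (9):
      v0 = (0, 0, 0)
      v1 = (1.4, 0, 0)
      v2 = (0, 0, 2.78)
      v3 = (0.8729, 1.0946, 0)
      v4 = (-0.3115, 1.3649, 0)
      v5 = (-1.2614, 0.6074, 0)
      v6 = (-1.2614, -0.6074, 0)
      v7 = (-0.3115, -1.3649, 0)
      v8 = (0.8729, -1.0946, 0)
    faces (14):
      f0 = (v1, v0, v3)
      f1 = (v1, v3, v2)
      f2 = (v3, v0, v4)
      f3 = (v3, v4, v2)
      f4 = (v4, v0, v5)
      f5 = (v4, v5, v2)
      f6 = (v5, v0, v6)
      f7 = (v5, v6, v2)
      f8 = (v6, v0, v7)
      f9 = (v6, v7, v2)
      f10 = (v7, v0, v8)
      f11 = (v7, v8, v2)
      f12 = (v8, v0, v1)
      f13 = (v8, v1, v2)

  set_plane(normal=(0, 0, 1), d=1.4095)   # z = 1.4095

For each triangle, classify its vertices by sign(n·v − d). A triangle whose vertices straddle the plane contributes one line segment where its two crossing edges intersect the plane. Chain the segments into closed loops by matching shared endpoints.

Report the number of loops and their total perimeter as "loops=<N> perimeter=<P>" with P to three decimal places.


Straddling triangles (7 of 14):
  (v1,v3,v2) [--+] → (0.430327, 0.539622, 1.4095)–(0.69018, 0, 1.4095)  len=0.5989
  (v3,v4,v2) [--+] → (-0.153565, 0.672876, 1.4095)–(0.430327, 0.539622, 1.4095)  len=0.5989
  (v4,v5,v2) [--+] → (-0.621852, 0.299439, 1.4095)–(-0.153565, 0.672876, 1.4095)  len=0.5990
  (v5,v6,v2) [--+] → (-0.621852, -0.299439, 1.4095)–(-0.621852, 0.299439, 1.4095)  len=0.5989
  (v6,v7,v2) [--+] → (-0.153565, -0.672876, 1.4095)–(-0.621852, -0.299439, 1.4095)  len=0.5990
  (v7,v8,v2) [--+] → (0.430327, -0.539622, 1.4095)–(-0.153565, -0.672876, 1.4095)  len=0.5989
  (v8,v1,v2) [--+] → (0.69018, 0, 1.4095)–(0.430327, -0.539622, 1.4095)  len=0.5989

Chained into 1 loop(s):
  loop 1: 7 segments, perimeter = 4.1925
Total perimeter = 4.192

loops=1 perimeter=4.192


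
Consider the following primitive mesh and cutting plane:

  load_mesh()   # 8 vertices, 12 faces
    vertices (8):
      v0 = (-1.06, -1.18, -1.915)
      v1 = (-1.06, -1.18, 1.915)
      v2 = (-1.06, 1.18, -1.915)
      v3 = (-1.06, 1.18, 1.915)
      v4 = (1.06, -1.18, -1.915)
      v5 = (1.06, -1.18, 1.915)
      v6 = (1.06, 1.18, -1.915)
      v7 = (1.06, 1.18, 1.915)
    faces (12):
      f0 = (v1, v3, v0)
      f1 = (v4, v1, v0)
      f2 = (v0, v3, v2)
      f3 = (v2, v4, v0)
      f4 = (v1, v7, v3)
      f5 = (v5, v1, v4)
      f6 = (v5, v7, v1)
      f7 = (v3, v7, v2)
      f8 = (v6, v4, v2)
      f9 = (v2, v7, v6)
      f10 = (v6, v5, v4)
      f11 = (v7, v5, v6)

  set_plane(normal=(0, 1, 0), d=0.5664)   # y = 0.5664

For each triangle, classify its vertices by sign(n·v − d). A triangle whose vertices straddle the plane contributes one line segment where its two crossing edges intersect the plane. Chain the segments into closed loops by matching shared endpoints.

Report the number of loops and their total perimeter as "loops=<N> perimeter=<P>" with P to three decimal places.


loops=1 perimeter=11.900

Straddling triangles (8 of 12):
  (v1,v3,v0) [-+-] → (-1.06, 0.5664, 1.915)–(-1.06, 0.5664, 0.9192)  len=0.9958
  (v0,v3,v2) [-++] → (-1.06, 0.5664, 0.9192)–(-1.06, 0.5664, -1.915)  len=2.8342
  (v2,v4,v0) [+--] → (-0.5088, 0.5664, -1.915)–(-1.06, 0.5664, -1.915)  len=0.5512
  (v1,v7,v3) [-++] → (0.5088, 0.5664, 1.915)–(-1.06, 0.5664, 1.915)  len=1.5688
  (v5,v7,v1) [-+-] → (1.06, 0.5664, 1.915)–(0.5088, 0.5664, 1.915)  len=0.5512
  (v6,v4,v2) [+-+] → (1.06, 0.5664, -1.915)–(-0.5088, 0.5664, -1.915)  len=1.5688
  (v6,v5,v4) [+--] → (1.06, 0.5664, -0.9192)–(1.06, 0.5664, -1.915)  len=0.9958
  (v7,v5,v6) [+-+] → (1.06, 0.5664, 1.915)–(1.06, 0.5664, -0.9192)  len=2.8342

Chained into 1 loop(s):
  loop 1: 8 segments, perimeter = 11.9000
Total perimeter = 11.900


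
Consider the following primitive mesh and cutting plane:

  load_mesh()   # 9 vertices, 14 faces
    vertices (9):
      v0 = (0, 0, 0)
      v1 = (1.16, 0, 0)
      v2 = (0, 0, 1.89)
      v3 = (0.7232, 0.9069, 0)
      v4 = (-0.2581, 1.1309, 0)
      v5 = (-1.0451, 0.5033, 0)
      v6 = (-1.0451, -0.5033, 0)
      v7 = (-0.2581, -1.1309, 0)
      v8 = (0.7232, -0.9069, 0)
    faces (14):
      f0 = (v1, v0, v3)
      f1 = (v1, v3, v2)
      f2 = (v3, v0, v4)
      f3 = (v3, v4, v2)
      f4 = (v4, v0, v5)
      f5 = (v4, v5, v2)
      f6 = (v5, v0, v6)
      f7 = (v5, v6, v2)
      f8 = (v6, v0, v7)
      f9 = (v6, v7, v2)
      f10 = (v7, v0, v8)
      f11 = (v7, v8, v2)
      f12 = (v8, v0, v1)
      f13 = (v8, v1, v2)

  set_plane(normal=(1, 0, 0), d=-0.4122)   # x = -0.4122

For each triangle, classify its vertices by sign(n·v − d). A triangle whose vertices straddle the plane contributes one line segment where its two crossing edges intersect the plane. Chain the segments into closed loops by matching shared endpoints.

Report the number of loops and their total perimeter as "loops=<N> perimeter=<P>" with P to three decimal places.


Straddling triangles (6 of 14):
  (v4,v0,v5) [++-] → (-0.4122, 0.198508, 0)–(-0.4122, 1.00801, 0)  len=0.8095
  (v4,v5,v2) [+-+] → (-0.4122, 1.00801, 0)–(-0.4122, 0.198508, 1.14456)  len=1.4019
  (v5,v0,v6) [-+-] → (-0.4122, 0.198508, 0)–(-0.4122, -0.198508, 0)  len=0.3970
  (v5,v6,v2) [--+] → (-0.4122, -0.198508, 1.14456)–(-0.4122, 0.198508, 1.14456)  len=0.3970
  (v6,v0,v7) [-++] → (-0.4122, -0.198508, 0)–(-0.4122, -1.00801, 0)  len=0.8095
  (v6,v7,v2) [-++] → (-0.4122, -1.00801, 0)–(-0.4122, -0.198508, 1.14456)  len=1.4019

Chained into 1 loop(s):
  loop 1: 6 segments, perimeter = 5.2168
Total perimeter = 5.217

loops=1 perimeter=5.217


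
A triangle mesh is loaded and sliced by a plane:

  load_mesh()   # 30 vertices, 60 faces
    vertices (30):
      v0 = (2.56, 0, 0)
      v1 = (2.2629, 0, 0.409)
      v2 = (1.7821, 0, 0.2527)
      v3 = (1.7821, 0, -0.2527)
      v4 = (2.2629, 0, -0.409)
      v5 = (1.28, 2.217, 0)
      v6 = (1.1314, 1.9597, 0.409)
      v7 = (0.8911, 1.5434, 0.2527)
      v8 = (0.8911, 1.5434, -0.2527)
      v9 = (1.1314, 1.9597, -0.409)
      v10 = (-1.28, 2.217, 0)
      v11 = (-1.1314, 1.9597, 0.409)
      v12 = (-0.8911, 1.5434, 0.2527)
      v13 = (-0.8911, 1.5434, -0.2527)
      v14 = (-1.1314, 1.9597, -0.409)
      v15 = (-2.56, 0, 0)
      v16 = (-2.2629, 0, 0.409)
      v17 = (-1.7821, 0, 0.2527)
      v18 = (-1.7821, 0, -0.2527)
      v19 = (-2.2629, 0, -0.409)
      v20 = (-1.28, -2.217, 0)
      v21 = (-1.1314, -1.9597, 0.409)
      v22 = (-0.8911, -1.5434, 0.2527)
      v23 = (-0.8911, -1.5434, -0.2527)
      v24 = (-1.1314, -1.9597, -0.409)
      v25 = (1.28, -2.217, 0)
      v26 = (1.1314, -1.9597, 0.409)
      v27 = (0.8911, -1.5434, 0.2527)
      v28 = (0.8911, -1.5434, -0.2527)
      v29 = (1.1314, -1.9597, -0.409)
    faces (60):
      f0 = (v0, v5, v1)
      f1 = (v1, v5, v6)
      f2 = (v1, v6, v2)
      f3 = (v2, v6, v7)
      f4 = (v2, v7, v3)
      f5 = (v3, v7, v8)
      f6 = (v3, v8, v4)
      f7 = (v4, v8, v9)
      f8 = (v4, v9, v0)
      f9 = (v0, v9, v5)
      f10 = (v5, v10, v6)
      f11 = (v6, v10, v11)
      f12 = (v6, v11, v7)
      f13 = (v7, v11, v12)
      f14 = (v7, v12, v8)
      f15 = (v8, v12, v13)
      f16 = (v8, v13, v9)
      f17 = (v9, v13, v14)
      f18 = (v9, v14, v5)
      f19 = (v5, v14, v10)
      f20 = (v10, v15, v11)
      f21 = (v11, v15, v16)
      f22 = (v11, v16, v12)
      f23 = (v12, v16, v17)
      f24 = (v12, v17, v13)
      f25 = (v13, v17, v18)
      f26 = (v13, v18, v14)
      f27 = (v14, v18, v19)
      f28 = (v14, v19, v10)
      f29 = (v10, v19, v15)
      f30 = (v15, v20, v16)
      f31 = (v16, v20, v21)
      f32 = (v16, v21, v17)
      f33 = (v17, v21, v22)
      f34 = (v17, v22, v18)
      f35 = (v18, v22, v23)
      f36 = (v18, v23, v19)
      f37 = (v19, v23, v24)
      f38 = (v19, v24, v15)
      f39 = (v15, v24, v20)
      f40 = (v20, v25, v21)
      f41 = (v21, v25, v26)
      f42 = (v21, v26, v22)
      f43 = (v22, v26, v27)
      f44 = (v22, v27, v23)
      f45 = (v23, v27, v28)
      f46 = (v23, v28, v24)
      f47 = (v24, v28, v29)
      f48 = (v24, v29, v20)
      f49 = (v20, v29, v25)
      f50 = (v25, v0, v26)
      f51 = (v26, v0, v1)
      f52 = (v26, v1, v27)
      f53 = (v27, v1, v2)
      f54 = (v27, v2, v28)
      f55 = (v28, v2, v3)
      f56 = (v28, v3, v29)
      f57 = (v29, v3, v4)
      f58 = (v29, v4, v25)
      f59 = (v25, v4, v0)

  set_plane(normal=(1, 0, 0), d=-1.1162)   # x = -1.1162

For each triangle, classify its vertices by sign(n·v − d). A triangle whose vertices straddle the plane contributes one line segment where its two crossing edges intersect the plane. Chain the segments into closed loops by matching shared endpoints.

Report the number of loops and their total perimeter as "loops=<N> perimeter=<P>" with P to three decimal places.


loops=2 perimeter=6.230

Straddling triangles (24 of 60):
  (v5,v10,v6) [+-+] → (-1.1162, 2.217, 0)–(-1.1162, 2.19952, 0.0277823)  len=0.0328
  (v6,v10,v11) [+--] → (-1.1162, 2.19952, 0.0277823)–(-1.1162, 1.9597, 0.409)  len=0.4504
  (v6,v11,v7) [+-+] → (-1.1162, 1.9597, 0.409)–(-1.1162, 1.95657, 0.407825)  len=0.0033
  (v7,v11,v12) [+-+] → (-1.1162, 1.95657, 0.407825)–(-1.1162, 1.93337, 0.399113)  len=0.0248
  (v9,v13,v14) [++-] → (-1.1162, 1.93337, -0.399113)–(-1.1162, 1.9597, -0.409)  len=0.0281
  (v9,v14,v5) [+-+] → (-1.1162, 1.9597, -0.409)–(-1.1162, 1.96132, -0.406422)  len=0.0030
  (v5,v14,v10) [+--] → (-1.1162, 1.96132, -0.406422)–(-1.1162, 2.217, 0)  len=0.4802
  (v11,v16,v12) [--+] → (-1.1162, 1.29014, 0.278347)–(-1.1162, 1.93337, 0.399113)  len=0.6545
  (v12,v16,v17) [+--] → (-1.1162, 1.29014, 0.278347)–(-1.1162, 1.15348, 0.2527)  len=0.1390
  (v12,v17,v13) [+-+] → (-1.1162, 1.15348, 0.2527)–(-1.1162, 1.15348, -0.125017)  len=0.3777
  (v13,v17,v18) [+--] → (-1.1162, 1.15348, -0.125017)–(-1.1162, 1.15348, -0.2527)  len=0.1277
  (v13,v18,v14) [+--] → (-1.1162, 1.15348, -0.2527)–(-1.1162, 1.93337, -0.399113)  len=0.7935
  (v17,v21,v22) [--+] → (-1.1162, -1.93337, 0.399113)–(-1.1162, -1.15348, 0.2527)  len=0.7935
  (v17,v22,v18) [-+-] → (-1.1162, -1.15348, 0.2527)–(-1.1162, -1.15348, 0.125017)  len=0.1277
  (v18,v22,v23) [-++] → (-1.1162, -1.15348, 0.125017)–(-1.1162, -1.15348, -0.2527)  len=0.3777
  (v18,v23,v19) [-+-] → (-1.1162, -1.15348, -0.2527)–(-1.1162, -1.29014, -0.278347)  len=0.1390
  (v19,v23,v24) [-+-] → (-1.1162, -1.29014, -0.278347)–(-1.1162, -1.93337, -0.399113)  len=0.6545
  (v20,v25,v21) [-+-] → (-1.1162, -2.217, 0)–(-1.1162, -1.96132, 0.406422)  len=0.4802
  (v21,v25,v26) [-++] → (-1.1162, -1.96132, 0.406422)–(-1.1162, -1.9597, 0.409)  len=0.0030
  (v21,v26,v22) [-++] → (-1.1162, -1.9597, 0.409)–(-1.1162, -1.93337, 0.399113)  len=0.0281
  (v23,v28,v24) [++-] → (-1.1162, -1.95657, -0.407825)–(-1.1162, -1.93337, -0.399113)  len=0.0248
  (v24,v28,v29) [-++] → (-1.1162, -1.95657, -0.407825)–(-1.1162, -1.9597, -0.409)  len=0.0033
  (v24,v29,v20) [-+-] → (-1.1162, -1.9597, -0.409)–(-1.1162, -2.19952, -0.0277823)  len=0.4504
  (v20,v29,v25) [-++] → (-1.1162, -2.19952, -0.0277823)–(-1.1162, -2.217, 0)  len=0.0328

Chained into 2 loop(s):
  loop 1: 12 segments, perimeter = 3.1151
  loop 2: 12 segments, perimeter = 3.1151
Total perimeter = 6.230


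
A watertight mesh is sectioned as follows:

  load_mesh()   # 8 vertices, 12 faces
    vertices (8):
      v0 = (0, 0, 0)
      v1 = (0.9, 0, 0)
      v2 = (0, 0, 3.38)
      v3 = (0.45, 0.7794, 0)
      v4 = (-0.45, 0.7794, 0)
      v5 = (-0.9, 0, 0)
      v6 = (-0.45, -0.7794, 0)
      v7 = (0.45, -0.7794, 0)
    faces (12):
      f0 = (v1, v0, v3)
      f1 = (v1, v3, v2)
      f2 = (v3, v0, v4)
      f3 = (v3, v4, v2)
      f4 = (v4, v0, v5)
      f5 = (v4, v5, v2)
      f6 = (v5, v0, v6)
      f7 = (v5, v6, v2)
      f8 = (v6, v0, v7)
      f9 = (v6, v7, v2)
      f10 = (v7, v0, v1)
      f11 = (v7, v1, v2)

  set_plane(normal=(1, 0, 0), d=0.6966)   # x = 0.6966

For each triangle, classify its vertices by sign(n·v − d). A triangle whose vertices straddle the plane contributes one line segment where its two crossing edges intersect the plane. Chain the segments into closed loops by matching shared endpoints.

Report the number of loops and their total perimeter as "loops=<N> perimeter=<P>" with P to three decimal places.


loops=1 perimeter=2.387

Straddling triangles (4 of 12):
  (v1,v0,v3) [+--] → (0.6966, 0, 0)–(0.6966, 0.352289, 0)  len=0.3523
  (v1,v3,v2) [+--] → (0.6966, 0.352289, 0)–(0.6966, 0, 0.76388)  len=0.8412
  (v7,v0,v1) [--+] → (0.6966, 0, 0)–(0.6966, -0.352289, 0)  len=0.3523
  (v7,v1,v2) [-+-] → (0.6966, -0.352289, 0)–(0.6966, 0, 0.76388)  len=0.8412

Chained into 1 loop(s):
  loop 1: 4 segments, perimeter = 2.3870
Total perimeter = 2.387
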